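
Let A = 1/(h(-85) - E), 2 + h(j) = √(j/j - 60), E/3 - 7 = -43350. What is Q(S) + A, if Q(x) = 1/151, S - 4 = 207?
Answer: 16926654865/2552960138988 - I*√59/16907020788 ≈ 0.0066302 - 4.5432e-10*I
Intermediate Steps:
E = -130029 (E = 21 + 3*(-43350) = 21 - 130050 = -130029)
S = 211 (S = 4 + 207 = 211)
Q(x) = 1/151
h(j) = -2 + I*√59 (h(j) = -2 + √(j/j - 60) = -2 + √(1 - 60) = -2 + √(-59) = -2 + I*√59)
A = 1/(130027 + I*√59) (A = 1/((-2 + I*√59) - 1*(-130029)) = 1/((-2 + I*√59) + 130029) = 1/(130027 + I*√59) ≈ 7.6907e-6 - 4.5e-10*I)
Q(S) + A = 1/151 + (130027/16907020788 - I*√59/16907020788) = 16926654865/2552960138988 - I*√59/16907020788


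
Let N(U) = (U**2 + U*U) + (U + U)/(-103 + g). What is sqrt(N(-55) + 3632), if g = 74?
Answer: 2*sqrt(2036438)/29 ≈ 98.416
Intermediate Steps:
N(U) = 2*U**2 - 2*U/29 (N(U) = (U**2 + U*U) + (U + U)/(-103 + 74) = (U**2 + U**2) + (2*U)/(-29) = 2*U**2 + (2*U)*(-1/29) = 2*U**2 - 2*U/29)
sqrt(N(-55) + 3632) = sqrt((2/29)*(-55)*(-1 + 29*(-55)) + 3632) = sqrt((2/29)*(-55)*(-1 - 1595) + 3632) = sqrt((2/29)*(-55)*(-1596) + 3632) = sqrt(175560/29 + 3632) = sqrt(280888/29) = 2*sqrt(2036438)/29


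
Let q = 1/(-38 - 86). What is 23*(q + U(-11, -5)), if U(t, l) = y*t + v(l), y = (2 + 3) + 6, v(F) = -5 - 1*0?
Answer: -359375/124 ≈ -2898.2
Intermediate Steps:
v(F) = -5 (v(F) = -5 + 0 = -5)
q = -1/124 (q = 1/(-124) = -1/124 ≈ -0.0080645)
y = 11 (y = 5 + 6 = 11)
U(t, l) = -5 + 11*t (U(t, l) = 11*t - 5 = -5 + 11*t)
23*(q + U(-11, -5)) = 23*(-1/124 + (-5 + 11*(-11))) = 23*(-1/124 + (-5 - 121)) = 23*(-1/124 - 126) = 23*(-15625/124) = -359375/124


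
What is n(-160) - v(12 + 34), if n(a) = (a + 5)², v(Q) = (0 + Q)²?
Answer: 21909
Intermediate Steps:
v(Q) = Q²
n(a) = (5 + a)²
n(-160) - v(12 + 34) = (5 - 160)² - (12 + 34)² = (-155)² - 1*46² = 24025 - 1*2116 = 24025 - 2116 = 21909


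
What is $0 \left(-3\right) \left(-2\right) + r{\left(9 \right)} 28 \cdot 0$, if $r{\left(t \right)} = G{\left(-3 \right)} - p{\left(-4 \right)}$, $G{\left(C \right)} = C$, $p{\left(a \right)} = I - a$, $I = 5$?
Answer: $0$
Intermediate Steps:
$p{\left(a \right)} = 5 - a$
$r{\left(t \right)} = -12$ ($r{\left(t \right)} = -3 - \left(5 - -4\right) = -3 - \left(5 + 4\right) = -3 - 9 = -12$)
$0 \left(-3\right) \left(-2\right) + r{\left(9 \right)} 28 \cdot 0 = 0 \left(-3\right) \left(-2\right) - 12 \cdot 28 \cdot 0 = 0 \left(-2\right) - 0 = 0 + 0 = 0$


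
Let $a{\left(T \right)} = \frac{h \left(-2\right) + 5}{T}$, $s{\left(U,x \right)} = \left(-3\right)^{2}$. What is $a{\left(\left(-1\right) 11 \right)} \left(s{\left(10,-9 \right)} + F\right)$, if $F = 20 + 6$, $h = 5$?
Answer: $\frac{175}{11} \approx 15.909$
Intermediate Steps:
$s{\left(U,x \right)} = 9$
$a{\left(T \right)} = - \frac{5}{T}$ ($a{\left(T \right)} = \frac{5 \left(-2\right) + 5}{T} = \frac{-10 + 5}{T} = - \frac{5}{T}$)
$F = 26$
$a{\left(\left(-1\right) 11 \right)} \left(s{\left(10,-9 \right)} + F\right) = - \frac{5}{\left(-1\right) 11} \left(9 + 26\right) = - \frac{5}{-11} \cdot 35 = \left(-5\right) \left(- \frac{1}{11}\right) 35 = \frac{5}{11} \cdot 35 = \frac{175}{11}$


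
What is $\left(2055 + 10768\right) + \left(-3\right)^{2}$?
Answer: $12832$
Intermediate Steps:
$\left(2055 + 10768\right) + \left(-3\right)^{2} = 12823 + 9 = 12832$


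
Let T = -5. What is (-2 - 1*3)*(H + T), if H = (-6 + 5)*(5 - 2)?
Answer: 40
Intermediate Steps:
H = -3 (H = -1*3 = -3)
(-2 - 1*3)*(H + T) = (-2 - 1*3)*(-3 - 5) = (-2 - 3)*(-8) = -5*(-8) = 40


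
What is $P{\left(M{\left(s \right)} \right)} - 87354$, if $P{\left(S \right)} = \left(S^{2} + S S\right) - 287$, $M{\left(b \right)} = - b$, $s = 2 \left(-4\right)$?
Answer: $-87513$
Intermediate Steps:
$s = -8$
$P{\left(S \right)} = -287 + 2 S^{2}$ ($P{\left(S \right)} = \left(S^{2} + S^{2}\right) - 287 = 2 S^{2} - 287 = -287 + 2 S^{2}$)
$P{\left(M{\left(s \right)} \right)} - 87354 = \left(-287 + 2 \left(\left(-1\right) \left(-8\right)\right)^{2}\right) - 87354 = \left(-287 + 2 \cdot 8^{2}\right) - 87354 = \left(-287 + 2 \cdot 64\right) - 87354 = \left(-287 + 128\right) - 87354 = -159 - 87354 = -87513$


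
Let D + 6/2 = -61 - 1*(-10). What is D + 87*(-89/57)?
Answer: -3607/19 ≈ -189.84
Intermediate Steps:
D = -54 (D = -3 + (-61 - 1*(-10)) = -3 + (-61 + 10) = -3 - 51 = -54)
D + 87*(-89/57) = -54 + 87*(-89/57) = -54 - 2581/19 = -3607/19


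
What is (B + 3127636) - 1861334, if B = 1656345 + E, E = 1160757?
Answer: 4083404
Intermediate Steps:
B = 2817102 (B = 1656345 + 1160757 = 2817102)
(B + 3127636) - 1861334 = (2817102 + 3127636) - 1861334 = 5944738 - 1861334 = 4083404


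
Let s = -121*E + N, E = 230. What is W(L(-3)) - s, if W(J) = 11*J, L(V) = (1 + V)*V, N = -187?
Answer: 28083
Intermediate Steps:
L(V) = V*(1 + V)
s = -28017 (s = -121*230 - 187 = -27830 - 187 = -28017)
W(L(-3)) - s = 11*(-3*(1 - 3)) - 1*(-28017) = 11*(-3*(-2)) + 28017 = 11*6 + 28017 = 66 + 28017 = 28083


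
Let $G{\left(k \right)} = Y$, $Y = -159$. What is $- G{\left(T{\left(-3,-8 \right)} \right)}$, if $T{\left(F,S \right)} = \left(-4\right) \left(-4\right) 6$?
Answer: $159$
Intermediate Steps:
$T{\left(F,S \right)} = 96$ ($T{\left(F,S \right)} = 16 \cdot 6 = 96$)
$G{\left(k \right)} = -159$
$- G{\left(T{\left(-3,-8 \right)} \right)} = \left(-1\right) \left(-159\right) = 159$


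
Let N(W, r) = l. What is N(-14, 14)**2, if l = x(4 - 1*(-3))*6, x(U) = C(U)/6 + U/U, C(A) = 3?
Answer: 81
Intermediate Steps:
x(U) = 3/2 (x(U) = 3/6 + U/U = 3*(1/6) + 1 = 1/2 + 1 = 3/2)
l = 9 (l = (3/2)*6 = 9)
N(W, r) = 9
N(-14, 14)**2 = 9**2 = 81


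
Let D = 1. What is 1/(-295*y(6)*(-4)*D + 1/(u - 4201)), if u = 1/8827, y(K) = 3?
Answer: 37082226/131271071213 ≈ 0.00028249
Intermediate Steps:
u = 1/8827 ≈ 0.00011329
1/(-295*y(6)*(-4)*D + 1/(u - 4201)) = 1/(-295*3*(-4) + 1/(1/8827 - 4201)) = 1/(-(-3540) + 1/(-37082226/8827)) = 1/(-295*(-12) - 8827/37082226) = 1/(3540 - 8827/37082226) = 1/(131271071213/37082226) = 37082226/131271071213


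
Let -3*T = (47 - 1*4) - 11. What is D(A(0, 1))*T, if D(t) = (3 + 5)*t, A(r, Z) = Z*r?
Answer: 0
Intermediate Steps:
D(t) = 8*t
T = -32/3 (T = -((47 - 1*4) - 11)/3 = -((47 - 4) - 11)/3 = -(43 - 11)/3 = -⅓*32 = -32/3 ≈ -10.667)
D(A(0, 1))*T = (8*(1*0))*(-32/3) = (8*0)*(-32/3) = 0*(-32/3) = 0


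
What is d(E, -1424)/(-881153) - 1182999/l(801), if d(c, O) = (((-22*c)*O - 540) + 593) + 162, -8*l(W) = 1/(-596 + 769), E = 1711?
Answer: 206097980213975/125879 ≈ 1.6373e+9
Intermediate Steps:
l(W) = -1/1384 (l(W) = -1/(8*(-596 + 769)) = -⅛/173 = -⅛*1/173 = -1/1384)
d(c, O) = 215 - 22*O*c (d(c, O) = ((-22*O*c - 540) + 593) + 162 = ((-540 - 22*O*c) + 593) + 162 = (53 - 22*O*c) + 162 = 215 - 22*O*c)
d(E, -1424)/(-881153) - 1182999/l(801) = (215 - 22*(-1424)*1711)/(-881153) - 1182999/(-1/1384) = (215 + 53602208)*(-1/881153) - 1182999*(-1384) = 53602423*(-1/881153) + 1637270616 = -7657489/125879 + 1637270616 = 206097980213975/125879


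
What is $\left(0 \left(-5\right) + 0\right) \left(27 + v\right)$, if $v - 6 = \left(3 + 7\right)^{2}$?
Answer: $0$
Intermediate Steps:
$v = 106$ ($v = 6 + \left(3 + 7\right)^{2} = 6 + 10^{2} = 6 + 100 = 106$)
$\left(0 \left(-5\right) + 0\right) \left(27 + v\right) = \left(0 \left(-5\right) + 0\right) \left(27 + 106\right) = \left(0 + 0\right) 133 = 0 \cdot 133 = 0$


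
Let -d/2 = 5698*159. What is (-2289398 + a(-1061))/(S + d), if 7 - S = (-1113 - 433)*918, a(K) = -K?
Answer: 2288337/392729 ≈ 5.8268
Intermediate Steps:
S = 1419235 (S = 7 - (-1113 - 433)*918 = 7 - (-1546)*918 = 7 - 1*(-1419228) = 7 + 1419228 = 1419235)
d = -1811964 (d = -11396*159 = -2*905982 = -1811964)
(-2289398 + a(-1061))/(S + d) = (-2289398 - 1*(-1061))/(1419235 - 1811964) = (-2289398 + 1061)/(-392729) = -2288337*(-1/392729) = 2288337/392729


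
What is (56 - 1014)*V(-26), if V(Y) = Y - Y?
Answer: 0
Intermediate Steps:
V(Y) = 0
(56 - 1014)*V(-26) = (56 - 1014)*0 = -958*0 = 0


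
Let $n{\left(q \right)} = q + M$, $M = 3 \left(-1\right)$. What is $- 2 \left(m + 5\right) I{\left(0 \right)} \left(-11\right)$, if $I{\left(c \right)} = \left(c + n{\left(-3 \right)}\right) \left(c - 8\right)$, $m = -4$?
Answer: $1056$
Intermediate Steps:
$M = -3$
$n{\left(q \right)} = -3 + q$ ($n{\left(q \right)} = q - 3 = -3 + q$)
$I{\left(c \right)} = \left(-8 + c\right) \left(-6 + c\right)$ ($I{\left(c \right)} = \left(c - 6\right) \left(c - 8\right) = \left(c - 6\right) \left(-8 + c\right) = \left(-6 + c\right) \left(-8 + c\right) = \left(-8 + c\right) \left(-6 + c\right)$)
$- 2 \left(m + 5\right) I{\left(0 \right)} \left(-11\right) = - 2 \left(-4 + 5\right) \left(48 + 0^{2} - 0\right) \left(-11\right) = \left(-2\right) 1 \left(48 + 0 + 0\right) \left(-11\right) = \left(-2\right) 48 \left(-11\right) = \left(-96\right) \left(-11\right) = 1056$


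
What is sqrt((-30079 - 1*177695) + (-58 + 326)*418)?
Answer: 5*I*sqrt(3830) ≈ 309.44*I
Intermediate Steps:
sqrt((-30079 - 1*177695) + (-58 + 326)*418) = sqrt((-30079 - 177695) + 268*418) = sqrt(-207774 + 112024) = sqrt(-95750) = 5*I*sqrt(3830)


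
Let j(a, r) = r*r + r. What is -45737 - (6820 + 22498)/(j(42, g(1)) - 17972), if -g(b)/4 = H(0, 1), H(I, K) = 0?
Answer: -410978023/8986 ≈ -45735.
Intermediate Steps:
g(b) = 0 (g(b) = -4*0 = 0)
j(a, r) = r + r**2 (j(a, r) = r**2 + r = r + r**2)
-45737 - (6820 + 22498)/(j(42, g(1)) - 17972) = -45737 - (6820 + 22498)/(0*(1 + 0) - 17972) = -45737 - 29318/(0*1 - 17972) = -45737 - 29318/(0 - 17972) = -45737 - 29318/(-17972) = -45737 - 29318*(-1)/17972 = -45737 - 1*(-14659/8986) = -45737 + 14659/8986 = -410978023/8986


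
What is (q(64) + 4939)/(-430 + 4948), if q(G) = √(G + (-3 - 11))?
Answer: 4939/4518 + 5*√2/4518 ≈ 1.0947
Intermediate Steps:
q(G) = √(-14 + G) (q(G) = √(G - 14) = √(-14 + G))
(q(64) + 4939)/(-430 + 4948) = (√(-14 + 64) + 4939)/(-430 + 4948) = (√50 + 4939)/4518 = (5*√2 + 4939)*(1/4518) = (4939 + 5*√2)*(1/4518) = 4939/4518 + 5*√2/4518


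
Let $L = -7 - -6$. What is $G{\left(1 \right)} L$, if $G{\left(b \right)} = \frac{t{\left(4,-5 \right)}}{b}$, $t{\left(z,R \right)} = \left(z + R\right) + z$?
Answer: $-3$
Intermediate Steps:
$t{\left(z,R \right)} = R + 2 z$ ($t{\left(z,R \right)} = \left(R + z\right) + z = R + 2 z$)
$L = -1$ ($L = -7 + 6 = -1$)
$G{\left(b \right)} = \frac{3}{b}$ ($G{\left(b \right)} = \frac{-5 + 2 \cdot 4}{b} = \frac{-5 + 8}{b} = \frac{3}{b}$)
$G{\left(1 \right)} L = \frac{3}{1} \left(-1\right) = 3 \cdot 1 \left(-1\right) = 3 \left(-1\right) = -3$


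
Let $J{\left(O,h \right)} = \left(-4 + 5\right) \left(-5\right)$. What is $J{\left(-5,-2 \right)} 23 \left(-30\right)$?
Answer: $3450$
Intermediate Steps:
$J{\left(O,h \right)} = -5$ ($J{\left(O,h \right)} = 1 \left(-5\right) = -5$)
$J{\left(-5,-2 \right)} 23 \left(-30\right) = \left(-5\right) 23 \left(-30\right) = \left(-115\right) \left(-30\right) = 3450$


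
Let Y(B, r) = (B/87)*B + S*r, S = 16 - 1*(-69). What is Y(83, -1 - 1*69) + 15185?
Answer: 810334/87 ≈ 9314.2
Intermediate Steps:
S = 85 (S = 16 + 69 = 85)
Y(B, r) = 85*r + B²/87 (Y(B, r) = (B/87)*B + 85*r = B²/87 + 85*r = 85*r + B²/87)
Y(83, -1 - 1*69) + 15185 = (85*(-1 - 1*69) + (1/87)*83²) + 15185 = (85*(-1 - 69) + (1/87)*6889) + 15185 = (85*(-70) + 6889/87) + 15185 = (-5950 + 6889/87) + 15185 = -510761/87 + 15185 = 810334/87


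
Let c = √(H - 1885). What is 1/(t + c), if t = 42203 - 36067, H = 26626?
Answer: 6136/37625755 - 3*√2749/37625755 ≈ 0.00015890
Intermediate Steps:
t = 6136
c = 3*√2749 (c = √(26626 - 1885) = √24741 = 3*√2749 ≈ 157.29)
1/(t + c) = 1/(6136 + 3*√2749)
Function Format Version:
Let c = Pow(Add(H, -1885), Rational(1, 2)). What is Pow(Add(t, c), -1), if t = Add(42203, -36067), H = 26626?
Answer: Add(Rational(6136, 37625755), Mul(Rational(-3, 37625755), Pow(2749, Rational(1, 2)))) ≈ 0.00015890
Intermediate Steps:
t = 6136
c = Mul(3, Pow(2749, Rational(1, 2))) (c = Pow(Add(26626, -1885), Rational(1, 2)) = Pow(24741, Rational(1, 2)) = Mul(3, Pow(2749, Rational(1, 2))) ≈ 157.29)
Pow(Add(t, c), -1) = Pow(Add(6136, Mul(3, Pow(2749, Rational(1, 2)))), -1)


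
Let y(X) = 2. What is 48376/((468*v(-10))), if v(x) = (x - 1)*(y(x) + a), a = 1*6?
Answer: -6047/5148 ≈ -1.1746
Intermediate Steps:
a = 6
v(x) = -8 + 8*x (v(x) = (x - 1)*(2 + 6) = (-1 + x)*8 = -8 + 8*x)
48376/((468*v(-10))) = 48376/((468*(-8 + 8*(-10)))) = 48376/((468*(-8 - 80))) = 48376/((468*(-88))) = 48376/(-41184) = 48376*(-1/41184) = -6047/5148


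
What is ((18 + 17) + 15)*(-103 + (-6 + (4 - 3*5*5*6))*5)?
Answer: -118150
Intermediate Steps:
((18 + 17) + 15)*(-103 + (-6 + (4 - 3*5*5*6))*5) = (35 + 15)*(-103 + (-6 + (4 - 75*6))*5) = 50*(-103 + (-6 + (4 - 3*150))*5) = 50*(-103 + (-6 + (4 - 450))*5) = 50*(-103 + (-6 - 446)*5) = 50*(-103 - 452*5) = 50*(-103 - 2260) = 50*(-2363) = -118150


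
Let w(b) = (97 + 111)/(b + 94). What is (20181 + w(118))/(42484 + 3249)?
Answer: 1069645/2423849 ≈ 0.44130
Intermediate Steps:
w(b) = 208/(94 + b)
(20181 + w(118))/(42484 + 3249) = (20181 + 208/(94 + 118))/(42484 + 3249) = (20181 + 208/212)/45733 = (20181 + 208*(1/212))*(1/45733) = (20181 + 52/53)*(1/45733) = (1069645/53)*(1/45733) = 1069645/2423849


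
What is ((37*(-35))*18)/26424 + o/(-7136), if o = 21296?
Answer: -1265739/327364 ≈ -3.8665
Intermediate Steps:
((37*(-35))*18)/26424 + o/(-7136) = ((37*(-35))*18)/26424 + 21296/(-7136) = -1295*18*(1/26424) + 21296*(-1/7136) = -23310*1/26424 - 1331/446 = -1295/1468 - 1331/446 = -1265739/327364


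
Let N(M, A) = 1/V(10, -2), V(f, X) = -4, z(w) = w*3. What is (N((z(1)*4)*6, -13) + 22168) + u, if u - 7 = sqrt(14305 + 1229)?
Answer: 88699/4 + 3*sqrt(1726) ≈ 22299.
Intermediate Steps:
z(w) = 3*w
N(M, A) = -1/4 (N(M, A) = 1/(-4) = -1/4)
u = 7 + 3*sqrt(1726) (u = 7 + sqrt(14305 + 1229) = 7 + sqrt(15534) = 7 + 3*sqrt(1726) ≈ 131.64)
(N((z(1)*4)*6, -13) + 22168) + u = (-1/4 + 22168) + (7 + 3*sqrt(1726)) = 88671/4 + (7 + 3*sqrt(1726)) = 88699/4 + 3*sqrt(1726)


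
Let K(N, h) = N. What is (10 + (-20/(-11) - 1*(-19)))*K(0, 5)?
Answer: 0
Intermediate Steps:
(10 + (-20/(-11) - 1*(-19)))*K(0, 5) = (10 + (-20/(-11) - 1*(-19)))*0 = (10 + (-20*(-1/11) + 19))*0 = (10 + (20/11 + 19))*0 = (10 + 229/11)*0 = (339/11)*0 = 0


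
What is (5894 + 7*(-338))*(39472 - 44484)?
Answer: -17682336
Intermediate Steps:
(5894 + 7*(-338))*(39472 - 44484) = (5894 - 2366)*(-5012) = 3528*(-5012) = -17682336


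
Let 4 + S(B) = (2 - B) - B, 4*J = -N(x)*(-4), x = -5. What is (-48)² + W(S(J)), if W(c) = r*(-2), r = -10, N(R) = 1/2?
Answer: 2324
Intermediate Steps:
N(R) = ½
J = ½ (J = (-1*½*(-4))/4 = (-½*(-4))/4 = (¼)*2 = ½ ≈ 0.50000)
S(B) = -2 - 2*B (S(B) = -4 + ((2 - B) - B) = -4 + (2 - 2*B) = -2 - 2*B)
W(c) = 20 (W(c) = -10*(-2) = 20)
(-48)² + W(S(J)) = (-48)² + 20 = 2304 + 20 = 2324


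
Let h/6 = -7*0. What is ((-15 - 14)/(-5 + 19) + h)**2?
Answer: 841/196 ≈ 4.2908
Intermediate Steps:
h = 0 (h = 6*(-7*0) = 6*0 = 0)
((-15 - 14)/(-5 + 19) + h)**2 = ((-15 - 14)/(-5 + 19) + 0)**2 = (-29/14 + 0)**2 = (-29/14)**2 = 841/196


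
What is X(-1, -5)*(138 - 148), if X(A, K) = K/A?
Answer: -50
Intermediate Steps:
X(-1, -5)*(138 - 148) = (-5/(-1))*(138 - 148) = -5*(-1)*(-10) = 5*(-10) = -50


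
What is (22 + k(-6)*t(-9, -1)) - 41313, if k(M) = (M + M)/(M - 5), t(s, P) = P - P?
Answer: -41291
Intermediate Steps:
t(s, P) = 0
k(M) = 2*M/(-5 + M) (k(M) = (2*M)/(-5 + M) = 2*M/(-5 + M))
(22 + k(-6)*t(-9, -1)) - 41313 = (22 + (2*(-6)/(-5 - 6))*0) - 41313 = (22 + (2*(-6)/(-11))*0) - 41313 = (22 + (2*(-6)*(-1/11))*0) - 41313 = (22 + (12/11)*0) - 41313 = (22 + 0) - 41313 = 22 - 41313 = -41291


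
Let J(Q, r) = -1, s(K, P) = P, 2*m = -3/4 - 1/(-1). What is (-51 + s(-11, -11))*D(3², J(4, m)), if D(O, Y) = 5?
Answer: -310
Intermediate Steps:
m = ⅛ (m = (-3/4 - 1/(-1))/2 = (-3*¼ - 1*(-1))/2 = (-¾ + 1)/2 = (½)*(¼) = ⅛ ≈ 0.12500)
(-51 + s(-11, -11))*D(3², J(4, m)) = (-51 - 11)*5 = -62*5 = -310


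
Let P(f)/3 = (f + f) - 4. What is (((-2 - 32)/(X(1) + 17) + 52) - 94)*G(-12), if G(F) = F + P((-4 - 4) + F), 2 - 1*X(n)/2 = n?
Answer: 119808/19 ≈ 6305.7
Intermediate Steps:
X(n) = 4 - 2*n
P(f) = -12 + 6*f (P(f) = 3*((f + f) - 4) = 3*(2*f - 4) = 3*(-4 + 2*f) = -12 + 6*f)
G(F) = -60 + 7*F (G(F) = F + (-12 + 6*((-4 - 4) + F)) = F + (-12 + 6*(-8 + F)) = F + (-12 + (-48 + 6*F)) = F + (-60 + 6*F) = -60 + 7*F)
(((-2 - 32)/(X(1) + 17) + 52) - 94)*G(-12) = (((-2 - 32)/((4 - 2*1) + 17) + 52) - 94)*(-60 + 7*(-12)) = ((-34/((4 - 2) + 17) + 52) - 94)*(-60 - 84) = ((-34/(2 + 17) + 52) - 94)*(-144) = ((-34/19 + 52) - 94)*(-144) = (954/19 - 94)*(-144) = -832/19*(-144) = 119808/19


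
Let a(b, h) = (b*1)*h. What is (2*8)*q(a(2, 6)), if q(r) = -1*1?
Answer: -16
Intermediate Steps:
a(b, h) = b*h
q(r) = -1
(2*8)*q(a(2, 6)) = (2*8)*(-1) = 16*(-1) = -16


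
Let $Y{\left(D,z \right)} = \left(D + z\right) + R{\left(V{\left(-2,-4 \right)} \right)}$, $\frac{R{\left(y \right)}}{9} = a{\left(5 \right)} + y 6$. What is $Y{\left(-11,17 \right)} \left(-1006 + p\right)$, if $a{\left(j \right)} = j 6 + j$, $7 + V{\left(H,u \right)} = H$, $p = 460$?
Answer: $90090$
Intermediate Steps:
$V{\left(H,u \right)} = -7 + H$
$a{\left(j \right)} = 7 j$ ($a{\left(j \right)} = 6 j + j = 7 j$)
$R{\left(y \right)} = 315 + 54 y$ ($R{\left(y \right)} = 9 \left(7 \cdot 5 + y 6\right) = 9 \left(35 + 6 y\right) = 315 + 54 y$)
$Y{\left(D,z \right)} = -171 + D + z$ ($Y{\left(D,z \right)} = \left(D + z\right) + \left(315 + 54 \left(-7 - 2\right)\right) = \left(D + z\right) + \left(315 + 54 \left(-9\right)\right) = \left(D + z\right) + \left(315 - 486\right) = \left(D + z\right) - 171 = -171 + D + z$)
$Y{\left(-11,17 \right)} \left(-1006 + p\right) = \left(-171 - 11 + 17\right) \left(-1006 + 460\right) = \left(-165\right) \left(-546\right) = 90090$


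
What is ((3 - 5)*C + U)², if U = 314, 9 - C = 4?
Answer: 92416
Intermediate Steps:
C = 5 (C = 9 - 1*4 = 9 - 4 = 5)
((3 - 5)*C + U)² = ((3 - 5)*5 + 314)² = (-2*5 + 314)² = (-10 + 314)² = 304² = 92416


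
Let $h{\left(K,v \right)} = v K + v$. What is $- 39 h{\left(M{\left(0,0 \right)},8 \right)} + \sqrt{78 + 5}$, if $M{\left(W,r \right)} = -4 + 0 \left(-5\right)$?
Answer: $936 + \sqrt{83} \approx 945.11$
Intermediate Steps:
$M{\left(W,r \right)} = -4$ ($M{\left(W,r \right)} = -4 + 0 = -4$)
$h{\left(K,v \right)} = v + K v$ ($h{\left(K,v \right)} = K v + v = v + K v$)
$- 39 h{\left(M{\left(0,0 \right)},8 \right)} + \sqrt{78 + 5} = - 39 \cdot 8 \left(1 - 4\right) + \sqrt{78 + 5} = - 39 \cdot 8 \left(-3\right) + \sqrt{83} = \left(-39\right) \left(-24\right) + \sqrt{83} = 936 + \sqrt{83}$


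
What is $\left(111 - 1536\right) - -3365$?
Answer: $1940$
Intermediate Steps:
$\left(111 - 1536\right) - -3365 = \left(111 - 1536\right) + 3365 = -1425 + 3365 = 1940$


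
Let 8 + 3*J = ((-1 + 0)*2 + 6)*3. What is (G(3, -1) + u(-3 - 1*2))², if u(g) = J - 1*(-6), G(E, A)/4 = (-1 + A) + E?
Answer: 1156/9 ≈ 128.44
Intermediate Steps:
J = 4/3 (J = -8/3 + (((-1 + 0)*2 + 6)*3)/3 = -8/3 + ((-1*2 + 6)*3)/3 = -8/3 + ((-2 + 6)*3)/3 = -8/3 + (4*3)/3 = -8/3 + (⅓)*12 = -8/3 + 4 = 4/3 ≈ 1.3333)
G(E, A) = -4 + 4*A + 4*E (G(E, A) = 4*((-1 + A) + E) = 4*(-1 + A + E) = -4 + 4*A + 4*E)
u(g) = 22/3 (u(g) = 4/3 - 1*(-6) = 4/3 + 6 = 22/3)
(G(3, -1) + u(-3 - 1*2))² = ((-4 + 4*(-1) + 4*3) + 22/3)² = ((-4 - 4 + 12) + 22/3)² = (4 + 22/3)² = (34/3)² = 1156/9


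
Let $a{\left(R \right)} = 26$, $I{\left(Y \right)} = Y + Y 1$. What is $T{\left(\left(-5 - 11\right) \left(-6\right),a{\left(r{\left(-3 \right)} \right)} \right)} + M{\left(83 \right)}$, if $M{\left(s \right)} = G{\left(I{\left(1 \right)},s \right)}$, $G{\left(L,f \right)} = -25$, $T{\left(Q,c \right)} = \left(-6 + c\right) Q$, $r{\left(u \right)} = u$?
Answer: $1895$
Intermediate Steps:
$I{\left(Y \right)} = 2 Y$ ($I{\left(Y \right)} = Y + Y = 2 Y$)
$T{\left(Q,c \right)} = Q \left(-6 + c\right)$
$M{\left(s \right)} = -25$
$T{\left(\left(-5 - 11\right) \left(-6\right),a{\left(r{\left(-3 \right)} \right)} \right)} + M{\left(83 \right)} = \left(-5 - 11\right) \left(-6\right) \left(-6 + 26\right) - 25 = \left(-16\right) \left(-6\right) 20 - 25 = 96 \cdot 20 - 25 = 1920 - 25 = 1895$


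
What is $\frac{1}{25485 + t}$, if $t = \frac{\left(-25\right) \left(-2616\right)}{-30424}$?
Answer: $\frac{3803}{96911280} \approx 3.9242 \cdot 10^{-5}$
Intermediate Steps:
$t = - \frac{8175}{3803}$ ($t = 65400 \left(- \frac{1}{30424}\right) = - \frac{8175}{3803} \approx -2.1496$)
$\frac{1}{25485 + t} = \frac{1}{25485 - \frac{8175}{3803}} = \frac{1}{\frac{96911280}{3803}} = \frac{3803}{96911280}$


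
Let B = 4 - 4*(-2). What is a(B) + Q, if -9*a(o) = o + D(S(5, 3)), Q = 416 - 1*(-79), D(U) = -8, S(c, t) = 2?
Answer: 4451/9 ≈ 494.56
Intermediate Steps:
B = 12 (B = 4 + 8 = 12)
Q = 495 (Q = 416 + 79 = 495)
a(o) = 8/9 - o/9 (a(o) = -(o - 8)/9 = -(-8 + o)/9 = 8/9 - o/9)
a(B) + Q = (8/9 - 1/9*12) + 495 = (8/9 - 4/3) + 495 = -4/9 + 495 = 4451/9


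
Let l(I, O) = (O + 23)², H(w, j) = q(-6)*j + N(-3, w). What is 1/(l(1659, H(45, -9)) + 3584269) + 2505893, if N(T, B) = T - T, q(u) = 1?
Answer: 8982285752246/3584465 ≈ 2.5059e+6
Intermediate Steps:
N(T, B) = 0
H(w, j) = j (H(w, j) = 1*j + 0 = j + 0 = j)
l(I, O) = (23 + O)²
1/(l(1659, H(45, -9)) + 3584269) + 2505893 = 1/((23 - 9)² + 3584269) + 2505893 = 1/(14² + 3584269) + 2505893 = 1/(196 + 3584269) + 2505893 = 1/3584465 + 2505893 = 8982285752246/3584465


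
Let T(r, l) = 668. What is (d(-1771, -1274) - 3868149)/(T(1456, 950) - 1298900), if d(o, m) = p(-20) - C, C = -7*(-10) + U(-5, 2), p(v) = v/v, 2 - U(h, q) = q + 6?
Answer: 322351/108186 ≈ 2.9796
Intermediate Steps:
U(h, q) = -4 - q (U(h, q) = 2 - (q + 6) = 2 - (6 + q) = 2 + (-6 - q) = -4 - q)
p(v) = 1
C = 64 (C = -7*(-10) + (-4 - 1*2) = 70 + (-4 - 2) = 70 - 6 = 64)
d(o, m) = -63 (d(o, m) = 1 - 1*64 = 1 - 64 = -63)
(d(-1771, -1274) - 3868149)/(T(1456, 950) - 1298900) = (-63 - 3868149)/(668 - 1298900) = -3868212/(-1298232) = -3868212*(-1/1298232) = 322351/108186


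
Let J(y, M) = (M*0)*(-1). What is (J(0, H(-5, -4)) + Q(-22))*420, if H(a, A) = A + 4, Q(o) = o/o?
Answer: 420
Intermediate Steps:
Q(o) = 1
H(a, A) = 4 + A
J(y, M) = 0 (J(y, M) = 0*(-1) = 0)
(J(0, H(-5, -4)) + Q(-22))*420 = (0 + 1)*420 = 1*420 = 420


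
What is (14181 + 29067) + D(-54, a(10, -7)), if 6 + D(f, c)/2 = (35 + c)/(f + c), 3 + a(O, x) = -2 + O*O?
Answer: 1772936/41 ≈ 43242.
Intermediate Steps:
a(O, x) = -5 + O² (a(O, x) = -3 + (-2 + O*O) = -3 + (-2 + O²) = -5 + O²)
D(f, c) = -12 + 2*(35 + c)/(c + f) (D(f, c) = -12 + 2*((35 + c)/(f + c)) = -12 + 2*((35 + c)/(c + f)) = -12 + 2*(35 + c)/(c + f))
(14181 + 29067) + D(-54, a(10, -7)) = (14181 + 29067) + 2*(35 - 6*(-54) - 5*(-5 + 10²))/((-5 + 10²) - 54) = 43248 + 2*(35 + 324 - 5*(-5 + 100))/((-5 + 100) - 54) = 43248 + 2*(35 + 324 - 5*95)/(95 - 54) = 43248 + 2*(35 + 324 - 475)/41 = 43248 + 2*(1/41)*(-116) = 43248 - 232/41 = 1772936/41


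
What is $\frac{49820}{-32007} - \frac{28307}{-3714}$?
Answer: $\frac{5113409}{843078} \approx 6.0652$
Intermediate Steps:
$\frac{49820}{-32007} - \frac{28307}{-3714} = 49820 \left(- \frac{1}{32007}\right) - - \frac{28307}{3714} = - \frac{1060}{681} + \frac{28307}{3714} = \frac{5113409}{843078}$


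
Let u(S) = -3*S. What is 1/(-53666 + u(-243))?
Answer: -1/52937 ≈ -1.8890e-5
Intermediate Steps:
1/(-53666 + u(-243)) = 1/(-53666 - 3*(-243)) = 1/(-53666 + 729) = 1/(-52937) = -1/52937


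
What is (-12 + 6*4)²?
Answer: 144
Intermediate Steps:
(-12 + 6*4)² = (-12 + 24)² = 12² = 144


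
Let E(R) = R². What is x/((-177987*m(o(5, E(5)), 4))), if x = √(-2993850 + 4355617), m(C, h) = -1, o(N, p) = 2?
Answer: √1361767/177987 ≈ 0.0065564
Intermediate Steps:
x = √1361767 ≈ 1166.9
x/((-177987*m(o(5, E(5)), 4))) = √1361767/((-177987*(-1))) = √1361767/177987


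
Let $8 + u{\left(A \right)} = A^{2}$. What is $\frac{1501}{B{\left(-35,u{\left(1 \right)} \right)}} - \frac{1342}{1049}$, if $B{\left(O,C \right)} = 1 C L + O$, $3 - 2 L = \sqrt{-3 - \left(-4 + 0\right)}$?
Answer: $- \frac{1630913}{44058} \approx -37.017$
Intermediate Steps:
$L = 1$ ($L = \frac{3}{2} - \frac{\sqrt{-3 - \left(-4 + 0\right)}}{2} = \frac{3}{2} - \frac{\sqrt{-3 - -4}}{2} = \frac{3}{2} - \frac{\sqrt{-3 + 4}}{2} = \frac{3}{2} - \frac{\sqrt{1}}{2} = \frac{3}{2} - \frac{1}{2} = 1$)
$u{\left(A \right)} = -8 + A^{2}$
$B{\left(O,C \right)} = C + O$ ($B{\left(O,C \right)} = 1 C 1 + O = C 1 + O = C + O$)
$\frac{1501}{B{\left(-35,u{\left(1 \right)} \right)}} - \frac{1342}{1049} = \frac{1501}{\left(-8 + 1^{2}\right) - 35} - \frac{1342}{1049} = \frac{1501}{\left(-8 + 1\right) - 35} - \frac{1342}{1049} = \frac{1501}{-7 - 35} - \frac{1342}{1049} = \frac{1501}{-42} - \frac{1342}{1049} = 1501 \left(- \frac{1}{42}\right) - \frac{1342}{1049} = - \frac{1501}{42} - \frac{1342}{1049} = - \frac{1630913}{44058}$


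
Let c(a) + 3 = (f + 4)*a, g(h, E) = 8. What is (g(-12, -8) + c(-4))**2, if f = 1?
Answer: 225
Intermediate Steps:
c(a) = -3 + 5*a (c(a) = -3 + (1 + 4)*a = -3 + 5*a)
(g(-12, -8) + c(-4))**2 = (8 + (-3 + 5*(-4)))**2 = (8 + (-3 - 20))**2 = (8 - 23)**2 = (-15)**2 = 225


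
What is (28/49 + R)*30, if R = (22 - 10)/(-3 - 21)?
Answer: 15/7 ≈ 2.1429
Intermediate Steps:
R = -1/2 (R = 12/(-24) = 12*(-1/24) = -1/2 ≈ -0.50000)
(28/49 + R)*30 = (28/49 - 1/2)*30 = (28*(1/49) - 1/2)*30 = (4/7 - 1/2)*30 = (1/14)*30 = 15/7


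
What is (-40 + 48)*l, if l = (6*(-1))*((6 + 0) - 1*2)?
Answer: -192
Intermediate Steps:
l = -24 (l = -6*(6 - 2) = -6*4 = -24)
(-40 + 48)*l = (-40 + 48)*(-24) = 8*(-24) = -192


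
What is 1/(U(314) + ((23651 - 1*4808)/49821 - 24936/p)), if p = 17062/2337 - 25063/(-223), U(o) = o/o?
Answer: -54520830821/11283540844544 ≈ -0.0048319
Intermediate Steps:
U(o) = 1
p = 3283003/27429 (p = 17062*(1/2337) - 25063*(-1/223) = 898/123 + 25063/223 = 3283003/27429 ≈ 119.69)
1/(U(314) + ((23651 - 1*4808)/49821 - 24936/p)) = 1/(1 + ((23651 - 1*4808)/49821 - 24936/3283003/27429)) = 1/(1 + ((23651 - 4808)*(1/49821) - 24936*27429/3283003)) = 1/(1 + (18843*(1/49821) - 683969544/3283003)) = 1/(1 + (6281/16607 - 683969544/3283003)) = 1/(1 - 11338061675365/54520830821) = 1/(-11283540844544/54520830821) = -54520830821/11283540844544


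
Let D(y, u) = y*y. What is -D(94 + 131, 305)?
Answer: -50625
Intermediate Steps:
D(y, u) = y**2
-D(94 + 131, 305) = -(94 + 131)**2 = -1*225**2 = -1*50625 = -50625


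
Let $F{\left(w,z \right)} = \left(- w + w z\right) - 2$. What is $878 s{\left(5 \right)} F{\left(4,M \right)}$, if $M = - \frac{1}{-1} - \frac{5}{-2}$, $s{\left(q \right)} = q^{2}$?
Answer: $175600$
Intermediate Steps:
$M = \frac{7}{2}$ ($M = \left(-1\right) \left(-1\right) - - \frac{5}{2} = 1 + \frac{5}{2} = \frac{7}{2} \approx 3.5$)
$F{\left(w,z \right)} = -2 - w + w z$
$878 s{\left(5 \right)} F{\left(4,M \right)} = 878 \cdot 5^{2} \left(-2 - 4 + 4 \cdot \frac{7}{2}\right) = 878 \cdot 25 \left(-2 - 4 + 14\right) = 878 \cdot 25 \cdot 8 = 878 \cdot 200 = 175600$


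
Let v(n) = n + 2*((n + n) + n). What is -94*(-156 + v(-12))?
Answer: 22560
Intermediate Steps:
v(n) = 7*n (v(n) = n + 2*(2*n + n) = n + 2*(3*n) = n + 6*n = 7*n)
-94*(-156 + v(-12)) = -94*(-156 + 7*(-12)) = -94*(-156 - 84) = -94*(-240) = 22560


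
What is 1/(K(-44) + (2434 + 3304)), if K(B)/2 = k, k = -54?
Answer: 1/5630 ≈ 0.00017762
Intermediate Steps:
K(B) = -108 (K(B) = 2*(-54) = -108)
1/(K(-44) + (2434 + 3304)) = 1/(-108 + (2434 + 3304)) = 1/(-108 + 5738) = 1/5630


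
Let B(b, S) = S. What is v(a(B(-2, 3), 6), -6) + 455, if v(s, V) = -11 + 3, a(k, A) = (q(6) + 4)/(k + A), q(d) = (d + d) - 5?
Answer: 447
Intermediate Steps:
q(d) = -5 + 2*d (q(d) = 2*d - 5 = -5 + 2*d)
a(k, A) = 11/(A + k) (a(k, A) = ((-5 + 2*6) + 4)/(k + A) = ((-5 + 12) + 4)/(A + k) = (7 + 4)/(A + k) = 11/(A + k))
v(s, V) = -8
v(a(B(-2, 3), 6), -6) + 455 = -8 + 455 = 447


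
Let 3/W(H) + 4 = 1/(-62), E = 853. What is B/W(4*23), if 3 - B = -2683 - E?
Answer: -293737/62 ≈ -4737.7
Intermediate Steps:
W(H) = -62/83 (W(H) = 3/(-4 + 1/(-62)) = 3/(-4 - 1/62) = 3/(-249/62) = 3*(-62/249) = -62/83)
B = 3539 (B = 3 - (-2683 - 1*853) = 3 - (-2683 - 853) = 3 - 1*(-3536) = 3 + 3536 = 3539)
B/W(4*23) = 3539/(-62/83) = 3539*(-83/62) = -293737/62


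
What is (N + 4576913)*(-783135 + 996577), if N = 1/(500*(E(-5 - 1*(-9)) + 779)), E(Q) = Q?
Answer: 191229244684986221/195750 ≈ 9.7691e+11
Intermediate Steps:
N = 1/391500 (N = 1/(500*((-5 - 1*(-9)) + 779)) = 1/(500*((-5 + 9) + 779)) = 1/(500*(4 + 779)) = 1/(500*783) = 1/391500 ≈ 2.5543e-6)
(N + 4576913)*(-783135 + 996577) = (1/391500 + 4576913)*(-783135 + 996577) = (1791861439501/391500)*213442 = 191229244684986221/195750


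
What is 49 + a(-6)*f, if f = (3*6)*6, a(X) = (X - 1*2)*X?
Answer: 5233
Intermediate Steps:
a(X) = X*(-2 + X) (a(X) = (X - 2)*X = (-2 + X)*X = X*(-2 + X))
f = 108 (f = 18*6 = 108)
49 + a(-6)*f = 49 - 6*(-2 - 6)*108 = 49 - 6*(-8)*108 = 49 + 48*108 = 49 + 5184 = 5233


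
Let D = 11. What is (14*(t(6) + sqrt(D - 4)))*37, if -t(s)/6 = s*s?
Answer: -111888 + 518*sqrt(7) ≈ -1.1052e+5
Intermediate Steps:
t(s) = -6*s**2 (t(s) = -6*s*s = -6*s**2)
(14*(t(6) + sqrt(D - 4)))*37 = (14*(-6*6**2 + sqrt(11 - 4)))*37 = (14*(-6*36 + sqrt(7)))*37 = (14*(-216 + sqrt(7)))*37 = (-3024 + 14*sqrt(7))*37 = -111888 + 518*sqrt(7)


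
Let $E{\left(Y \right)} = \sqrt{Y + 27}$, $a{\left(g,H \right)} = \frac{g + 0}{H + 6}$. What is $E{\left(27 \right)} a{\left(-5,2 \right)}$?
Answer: $- \frac{15 \sqrt{6}}{8} \approx -4.5928$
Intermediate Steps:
$a{\left(g,H \right)} = \frac{g}{6 + H}$
$E{\left(Y \right)} = \sqrt{27 + Y}$
$E{\left(27 \right)} a{\left(-5,2 \right)} = \sqrt{27 + 27} \left(- \frac{5}{6 + 2}\right) = \sqrt{54} \left(- \frac{5}{8}\right) = 3 \sqrt{6} \left(\left(-5\right) \frac{1}{8}\right) = 3 \sqrt{6} \left(- \frac{5}{8}\right) = - \frac{15 \sqrt{6}}{8}$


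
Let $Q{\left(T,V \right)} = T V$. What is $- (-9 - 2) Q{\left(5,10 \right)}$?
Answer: $550$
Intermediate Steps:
$- (-9 - 2) Q{\left(5,10 \right)} = - (-9 - 2) 5 \cdot 10 = \left(-1\right) \left(-11\right) 50 = 11 \cdot 50 = 550$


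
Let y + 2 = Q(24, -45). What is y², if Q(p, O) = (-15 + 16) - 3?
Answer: 16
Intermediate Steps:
Q(p, O) = -2 (Q(p, O) = 1 - 3 = -2)
y = -4 (y = -2 - 2 = -4)
y² = (-4)² = 16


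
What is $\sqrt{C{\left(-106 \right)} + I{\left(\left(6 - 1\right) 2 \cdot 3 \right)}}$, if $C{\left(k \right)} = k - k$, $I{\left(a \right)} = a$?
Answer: $\sqrt{30} \approx 5.4772$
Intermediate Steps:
$C{\left(k \right)} = 0$
$\sqrt{C{\left(-106 \right)} + I{\left(\left(6 - 1\right) 2 \cdot 3 \right)}} = \sqrt{0 + \left(6 - 1\right) 2 \cdot 3} = \sqrt{0 + 5 \cdot 2 \cdot 3} = \sqrt{0 + 10 \cdot 3} = \sqrt{0 + 30} = \sqrt{30}$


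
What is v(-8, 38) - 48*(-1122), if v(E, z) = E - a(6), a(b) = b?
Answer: 53842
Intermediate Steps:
v(E, z) = -6 + E (v(E, z) = E - 1*6 = E - 6 = -6 + E)
v(-8, 38) - 48*(-1122) = (-6 - 8) - 48*(-1122) = -14 + 53856 = 53842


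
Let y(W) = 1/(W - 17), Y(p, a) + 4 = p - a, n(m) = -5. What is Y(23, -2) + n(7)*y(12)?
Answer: 22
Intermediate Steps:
Y(p, a) = -4 + p - a (Y(p, a) = -4 + (p - a) = -4 + p - a)
y(W) = 1/(-17 + W)
Y(23, -2) + n(7)*y(12) = (-4 + 23 - 1*(-2)) - 5/(-17 + 12) = (-4 + 23 + 2) - 5/(-5) = 21 - 5*(-⅕) = 21 + 1 = 22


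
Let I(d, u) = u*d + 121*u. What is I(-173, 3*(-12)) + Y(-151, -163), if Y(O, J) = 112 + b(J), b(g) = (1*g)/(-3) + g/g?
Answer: 6118/3 ≈ 2039.3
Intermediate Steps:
b(g) = 1 - g/3 (b(g) = g*(-⅓) + 1 = -g/3 + 1 = 1 - g/3)
Y(O, J) = 113 - J/3 (Y(O, J) = 112 + (1 - J/3) = 113 - J/3)
I(d, u) = 121*u + d*u (I(d, u) = d*u + 121*u = 121*u + d*u)
I(-173, 3*(-12)) + Y(-151, -163) = (3*(-12))*(121 - 173) + (113 - ⅓*(-163)) = -36*(-52) + (113 + 163/3) = 1872 + 502/3 = 6118/3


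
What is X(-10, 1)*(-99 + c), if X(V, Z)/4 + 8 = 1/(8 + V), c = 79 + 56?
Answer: -1224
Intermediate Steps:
c = 135
X(V, Z) = -32 + 4/(8 + V)
X(-10, 1)*(-99 + c) = (4*(-63 - 8*(-10))/(8 - 10))*(-99 + 135) = (4*(-63 + 80)/(-2))*36 = (4*(-½)*17)*36 = -34*36 = -1224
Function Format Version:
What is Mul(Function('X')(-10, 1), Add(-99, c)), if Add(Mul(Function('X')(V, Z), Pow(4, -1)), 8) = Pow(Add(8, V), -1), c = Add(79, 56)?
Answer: -1224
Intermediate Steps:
c = 135
Function('X')(V, Z) = Add(-32, Mul(4, Pow(Add(8, V), -1)))
Mul(Function('X')(-10, 1), Add(-99, c)) = Mul(Mul(4, Pow(Add(8, -10), -1), Add(-63, Mul(-8, -10))), Add(-99, 135)) = Mul(Mul(4, Pow(-2, -1), Add(-63, 80)), 36) = Mul(Mul(4, Rational(-1, 2), 17), 36) = Mul(-34, 36) = -1224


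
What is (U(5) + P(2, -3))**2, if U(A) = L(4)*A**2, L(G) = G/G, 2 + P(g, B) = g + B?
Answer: 484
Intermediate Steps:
P(g, B) = -2 + B + g (P(g, B) = -2 + (g + B) = -2 + (B + g) = -2 + B + g)
L(G) = 1
U(A) = A**2 (U(A) = 1*A**2 = A**2)
(U(5) + P(2, -3))**2 = (5**2 + (-2 - 3 + 2))**2 = (25 - 3)**2 = 22**2 = 484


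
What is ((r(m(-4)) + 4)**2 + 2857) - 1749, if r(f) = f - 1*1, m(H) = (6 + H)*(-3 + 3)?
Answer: 1117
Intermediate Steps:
m(H) = 0 (m(H) = (6 + H)*0 = 0)
r(f) = -1 + f (r(f) = f - 1 = -1 + f)
((r(m(-4)) + 4)**2 + 2857) - 1749 = (((-1 + 0) + 4)**2 + 2857) - 1749 = ((-1 + 4)**2 + 2857) - 1749 = (3**2 + 2857) - 1749 = (9 + 2857) - 1749 = 2866 - 1749 = 1117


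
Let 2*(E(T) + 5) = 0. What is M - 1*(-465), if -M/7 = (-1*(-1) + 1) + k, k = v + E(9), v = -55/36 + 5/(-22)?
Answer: 197321/396 ≈ 498.29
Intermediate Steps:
E(T) = -5 (E(T) = -5 + (½)*0 = -5 + 0 = -5)
v = -695/396 (v = -55*1/36 + 5*(-1/22) = -55/36 - 5/22 = -695/396 ≈ -1.7551)
k = -2675/396 (k = -695/396 - 5 = -2675/396 ≈ -6.7551)
M = 13181/396 (M = -7*((-1*(-1) + 1) - 2675/396) = -7*((1 + 1) - 2675/396) = -7*(2 - 2675/396) = -7*(-1883/396) = 13181/396 ≈ 33.285)
M - 1*(-465) = 13181/396 - 1*(-465) = 13181/396 + 465 = 197321/396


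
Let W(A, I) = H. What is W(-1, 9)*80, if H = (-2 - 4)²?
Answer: 2880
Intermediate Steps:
H = 36 (H = (-6)² = 36)
W(A, I) = 36
W(-1, 9)*80 = 36*80 = 2880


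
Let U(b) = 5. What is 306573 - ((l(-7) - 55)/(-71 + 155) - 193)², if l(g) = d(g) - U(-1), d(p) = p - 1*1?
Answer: 118633793/441 ≈ 2.6901e+5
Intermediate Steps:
d(p) = -1 + p (d(p) = p - 1 = -1 + p)
l(g) = -6 + g (l(g) = (-1 + g) - 1*5 = (-1 + g) - 5 = -6 + g)
306573 - ((l(-7) - 55)/(-71 + 155) - 193)² = 306573 - (((-6 - 7) - 55)/(-71 + 155) - 193)² = 306573 - ((-13 - 55)/84 - 193)² = 306573 - (-68*1/84 - 193)² = 306573 - (-17/21 - 193)² = 306573 - (-4070/21)² = 306573 - 1*16564900/441 = 306573 - 16564900/441 = 118633793/441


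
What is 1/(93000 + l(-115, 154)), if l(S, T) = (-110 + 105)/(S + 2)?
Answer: 113/10509005 ≈ 1.0753e-5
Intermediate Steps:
l(S, T) = -5/(2 + S)
1/(93000 + l(-115, 154)) = 1/(93000 - 5/(2 - 115)) = 1/(93000 - 5/(-113)) = 1/(93000 - 5*(-1/113)) = 1/(93000 + 5/113) = 1/(10509005/113) = 113/10509005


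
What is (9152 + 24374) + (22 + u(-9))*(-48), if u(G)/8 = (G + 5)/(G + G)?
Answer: 97154/3 ≈ 32385.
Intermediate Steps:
u(G) = 4*(5 + G)/G (u(G) = 8*((G + 5)/(G + G)) = 8*((5 + G)/((2*G))) = 8*((5 + G)*(1/(2*G))) = 8*((5 + G)/(2*G)) = 4*(5 + G)/G)
(9152 + 24374) + (22 + u(-9))*(-48) = (9152 + 24374) + (22 + (4 + 20/(-9)))*(-48) = 33526 + (22 + (4 + 20*(-⅑)))*(-48) = 33526 + (22 + (4 - 20/9))*(-48) = 33526 + (22 + 16/9)*(-48) = 33526 + (214/9)*(-48) = 33526 - 3424/3 = 97154/3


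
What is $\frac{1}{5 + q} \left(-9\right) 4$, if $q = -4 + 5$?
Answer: $-6$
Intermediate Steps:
$q = 1$
$\frac{1}{5 + q} \left(-9\right) 4 = \frac{1}{5 + 1} \left(-9\right) 4 = \frac{1}{6} \left(-9\right) 4 = \left(- \frac{3}{2}\right) 4 = -6$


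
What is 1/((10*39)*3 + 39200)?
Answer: 1/40370 ≈ 2.4771e-5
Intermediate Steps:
1/((10*39)*3 + 39200) = 1/(390*3 + 39200) = 1/(1170 + 39200) = 1/40370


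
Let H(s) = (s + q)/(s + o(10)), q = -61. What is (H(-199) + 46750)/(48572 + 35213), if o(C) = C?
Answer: 1767202/3167073 ≈ 0.55799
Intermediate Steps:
H(s) = (-61 + s)/(10 + s) (H(s) = (s - 61)/(s + 10) = (-61 + s)/(10 + s))
(H(-199) + 46750)/(48572 + 35213) = ((-61 - 199)/(10 - 199) + 46750)/(48572 + 35213) = (-260/(-189) + 46750)/83785 = (-1/189*(-260) + 46750)*(1/83785) = (260/189 + 46750)*(1/83785) = (8836010/189)*(1/83785) = 1767202/3167073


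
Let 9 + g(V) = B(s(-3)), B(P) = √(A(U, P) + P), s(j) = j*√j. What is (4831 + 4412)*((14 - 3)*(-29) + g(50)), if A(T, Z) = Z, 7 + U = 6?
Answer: -3031704 + 9243*3^(¾)*(1 - I) ≈ -3.0106e+6 - 21069.0*I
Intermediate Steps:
U = -1 (U = -7 + 6 = -1)
s(j) = j^(3/2)
B(P) = √2*√P (B(P) = √(P + P) = √(2*P) = √2*√P)
g(V) = -9 + √2*3^(¾)*√(-I) (g(V) = -9 + √2*√((-3)^(3/2)) = -9 + √2*√(-3*I*√3) = -9 + √2*(3^(¾)*√(-I)) = -9 + √2*3^(¾)*√(-I))
(4831 + 4412)*((14 - 3)*(-29) + g(50)) = (4831 + 4412)*((14 - 3)*(-29) + (-9 + 3^(¾)*(1 - I))) = 9243*(11*(-29) + (-9 + 3^(¾)*(1 - I))) = 9243*(-319 + (-9 + 3^(¾)*(1 - I))) = 9243*(-328 + 3^(¾)*(1 - I)) = -3031704 + 9243*3^(¾)*(1 - I)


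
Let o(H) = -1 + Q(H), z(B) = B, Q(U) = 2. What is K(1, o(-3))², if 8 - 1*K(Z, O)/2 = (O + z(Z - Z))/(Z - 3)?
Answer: 289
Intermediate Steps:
o(H) = 1 (o(H) = -1 + 2 = 1)
K(Z, O) = 16 - 2*O/(-3 + Z) (K(Z, O) = 16 - 2*(O + (Z - Z))/(Z - 3) = 16 - 2*(O + 0)/(-3 + Z) = 16 - 2*O/(-3 + Z))
K(1, o(-3))² = (2*(-24 - 1*1 + 8*1)/(-3 + 1))² = (2*(-24 - 1 + 8)/(-2))² = (2*(-½)*(-17))² = 17² = 289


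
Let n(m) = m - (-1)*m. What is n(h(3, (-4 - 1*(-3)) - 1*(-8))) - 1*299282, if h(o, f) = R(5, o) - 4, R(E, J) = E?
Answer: -299280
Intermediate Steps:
h(o, f) = 1 (h(o, f) = 5 - 4 = 1)
n(m) = 2*m (n(m) = m + m = 2*m)
n(h(3, (-4 - 1*(-3)) - 1*(-8))) - 1*299282 = 2*1 - 1*299282 = 2 - 299282 = -299280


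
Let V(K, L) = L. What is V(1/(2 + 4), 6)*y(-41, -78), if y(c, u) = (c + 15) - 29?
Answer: -330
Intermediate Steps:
y(c, u) = -14 + c (y(c, u) = (15 + c) - 29 = -14 + c)
V(1/(2 + 4), 6)*y(-41, -78) = 6*(-14 - 41) = 6*(-55) = -330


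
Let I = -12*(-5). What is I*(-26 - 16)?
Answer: -2520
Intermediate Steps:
I = 60
I*(-26 - 16) = 60*(-26 - 16) = 60*(-42) = -2520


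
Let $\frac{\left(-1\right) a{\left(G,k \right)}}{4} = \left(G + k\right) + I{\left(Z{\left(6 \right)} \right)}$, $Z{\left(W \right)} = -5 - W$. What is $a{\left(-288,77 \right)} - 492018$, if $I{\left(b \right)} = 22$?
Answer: $-491262$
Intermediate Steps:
$a{\left(G,k \right)} = -88 - 4 G - 4 k$ ($a{\left(G,k \right)} = - 4 \left(\left(G + k\right) + 22\right) = - 4 \left(22 + G + k\right) = -88 - 4 G - 4 k$)
$a{\left(-288,77 \right)} - 492018 = \left(-88 - -1152 - 308\right) - 492018 = \left(-88 + 1152 - 308\right) - 492018 = 756 - 492018 = -491262$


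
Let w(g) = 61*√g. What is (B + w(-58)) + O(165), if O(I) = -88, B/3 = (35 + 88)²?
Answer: 45299 + 61*I*√58 ≈ 45299.0 + 464.56*I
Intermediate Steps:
B = 45387 (B = 3*(35 + 88)² = 3*123² = 3*15129 = 45387)
(B + w(-58)) + O(165) = (45387 + 61*√(-58)) - 88 = (45387 + 61*(I*√58)) - 88 = (45387 + 61*I*√58) - 88 = 45299 + 61*I*√58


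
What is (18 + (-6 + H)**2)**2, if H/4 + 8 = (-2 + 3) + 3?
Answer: 252004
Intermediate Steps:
H = -16 (H = -32 + 4*((-2 + 3) + 3) = -32 + 4*(1 + 3) = -32 + 4*4 = -32 + 16 = -16)
(18 + (-6 + H)**2)**2 = (18 + (-6 - 16)**2)**2 = (18 + (-22)**2)**2 = (18 + 484)**2 = 502**2 = 252004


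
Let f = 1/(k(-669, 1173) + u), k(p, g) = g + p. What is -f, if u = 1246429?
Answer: -1/1246933 ≈ -8.0197e-7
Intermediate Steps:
f = 1/1246933 (f = 1/((1173 - 669) + 1246429) = 1/(504 + 1246429) = 1/1246933 ≈ 8.0197e-7)
-f = -1*1/1246933 = -1/1246933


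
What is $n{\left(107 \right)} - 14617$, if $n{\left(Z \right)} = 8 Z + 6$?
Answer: $-13755$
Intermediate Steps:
$n{\left(Z \right)} = 6 + 8 Z$
$n{\left(107 \right)} - 14617 = \left(6 + 8 \cdot 107\right) - 14617 = \left(6 + 856\right) - 14617 = 862 - 14617 = -13755$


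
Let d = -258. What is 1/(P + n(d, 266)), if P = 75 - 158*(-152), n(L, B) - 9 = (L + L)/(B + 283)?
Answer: 183/4410128 ≈ 4.1495e-5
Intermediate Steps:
n(L, B) = 9 + 2*L/(283 + B) (n(L, B) = 9 + (L + L)/(B + 283) = 9 + (2*L)/(283 + B) = 9 + 2*L/(283 + B))
P = 24091 (P = 75 + 24016 = 24091)
1/(P + n(d, 266)) = 1/(24091 + (2547 + 2*(-258) + 9*266)/(283 + 266)) = 1/(24091 + (2547 - 516 + 2394)/549) = 1/(24091 + (1/549)*4425) = 1/(24091 + 1475/183) = 1/(4410128/183) = 183/4410128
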